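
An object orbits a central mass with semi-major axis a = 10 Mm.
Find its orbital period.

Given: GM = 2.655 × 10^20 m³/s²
a = 10 Mm = 1 × 10^7 m
GM = 2.655 × 10^20 m³/s²
a³ = 1 × 10^21 m³
T = 2π √(a³/GM) = 2π √((1 × 10^21) / (2.655 × 10^20)) = 2π × 1.94074 s
T = 12.194 s ≈ 12.19 seconds

Final answer: 12.19 seconds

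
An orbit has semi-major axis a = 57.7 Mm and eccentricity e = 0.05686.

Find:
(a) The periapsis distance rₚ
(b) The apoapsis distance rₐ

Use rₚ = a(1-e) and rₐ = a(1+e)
a = 57.7 Mm = 5.77 × 10^7 m
e = 0.05686:  1 − e = 0.94314,  1 + e = 1.05686
(a) rₚ = a(1 − e) = 5.77 × 10^7 m × 0.94314 = 5.44192 × 10^7 m ≈ 54.42 Mm
(b) rₐ = a(1 + e) = 5.77 × 10^7 m × 1.05686 = 6.09808 × 10^7 m ≈ 60.98 Mm

Final answer:
(a) rₚ = 54.42 Mm
(b) rₐ = 60.98 Mm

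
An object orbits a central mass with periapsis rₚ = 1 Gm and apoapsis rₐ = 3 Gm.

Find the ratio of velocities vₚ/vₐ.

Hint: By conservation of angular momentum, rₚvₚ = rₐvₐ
rₚ = 1 Gm = 1 × 10^9 m
rₐ = 3 Gm = 3 × 10^9 m
rₚvₚ = rₐvₐ  ⇒  vₚ/vₐ = rₐ/rₚ
vₚ/vₐ = (3 × 10^9) / (1 × 10^9) = 3

Final answer: vₚ/vₐ = 3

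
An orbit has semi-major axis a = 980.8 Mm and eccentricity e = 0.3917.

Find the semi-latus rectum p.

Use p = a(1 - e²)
a = 980.8 Mm = 9.808 × 10^8 m
e = 0.3917,  e² = 0.153429,  1 − e² = 0.846571
p = a(1 − e²) = 9.808 × 10^8 m × 0.846571 = 8.30317 × 10^8 m ≈ 830.3 Mm

Final answer: p = 830.3 Mm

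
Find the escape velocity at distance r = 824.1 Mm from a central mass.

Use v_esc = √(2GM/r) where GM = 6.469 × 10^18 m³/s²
r = 824.1 Mm = 8.241 × 10^8 m
GM = 6.469 × 10^18 m³/s²
2GM/r = 2 × (6.469 × 10^18) / (8.241 × 10^8) = 1.56996 × 10^10 m²/s²
v_esc = √(2GM/r) = 125298 m/s ≈ 125.3 km/s

Final answer: 125.3 km/s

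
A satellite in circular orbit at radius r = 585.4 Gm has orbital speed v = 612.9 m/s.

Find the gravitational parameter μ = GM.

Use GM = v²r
r = 585.4 Gm = 5.854 × 10^11 m
v = 612.9 m/s
v² = 375646 m²/s²
GM = v²r = 375646 × 5.854 × 10^11 = 2.19903 × 10^17 m³/s²
GM ≈ 2.199 × 10^17 m³/s²

Final answer: GM = 2.199 × 10^17 m³/s²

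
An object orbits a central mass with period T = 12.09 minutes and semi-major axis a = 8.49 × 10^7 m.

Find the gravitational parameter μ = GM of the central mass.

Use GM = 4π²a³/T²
T = 12.09 minutes = 725.4 s
a = 8.49 × 10^7 m
a³ = 6.1196 × 10^23 m³
T² = 526205 s²
GM = 4π² × (6.1196 × 10^23) / 526205 = 4.59122 × 10^19 m³/s²
GM ≈ 4.591 × 10^19 m³/s²

Final answer: GM = 4.591 × 10^19 m³/s²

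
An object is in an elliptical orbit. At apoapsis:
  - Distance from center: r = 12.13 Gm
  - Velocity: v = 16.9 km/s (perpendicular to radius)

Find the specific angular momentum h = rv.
r = 12.13 Gm = 1.213 × 10^10 m
v = 16.9 km/s = 16900 m/s
h = rv = 1.213 × 10^10 × 16900 = 2.04997 × 10^14 m²/s ≈ 2.05 × 10^14 m²/s

Final answer: h = 2.05 × 10^14 m²/s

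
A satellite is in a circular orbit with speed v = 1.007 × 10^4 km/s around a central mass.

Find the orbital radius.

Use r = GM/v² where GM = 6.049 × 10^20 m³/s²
v = 1.007 × 10^4 km/s = 1.007 × 10^7 m/s
GM = 6.049 × 10^20 m³/s²
v² = 1.01405 × 10^14 m²/s²
r = GM/v² = (6.049 × 10^20) / (1.01405 × 10^14) = 5.96519 × 10^6 m ≈ 5.965 Mm

Final answer: 5.965 Mm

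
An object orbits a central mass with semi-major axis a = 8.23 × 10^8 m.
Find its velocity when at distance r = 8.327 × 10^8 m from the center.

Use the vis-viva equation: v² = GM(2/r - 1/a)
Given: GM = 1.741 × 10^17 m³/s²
a = 8.23 × 10^8 m
r = 8.327 × 10^8 m
GM = 1.741 × 10^17 m³/s²
2/r − 1/a = 2.40183 × 10^-9 − 1.21507 × 10^-9 = 1.18676 × 10^-9 m⁻¹
v² = GM (2/r − 1/a) = 2.06615 × 10^8 m²/s²
v = 14374.1 m/s ≈ 14.37 km/s

Final answer: 14.37 km/s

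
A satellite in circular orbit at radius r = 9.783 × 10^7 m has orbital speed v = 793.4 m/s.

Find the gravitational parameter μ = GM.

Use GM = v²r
r = 9.783 × 10^7 m
v = 793.4 m/s
v² = 629484 m²/s²
GM = v²r = 629484 × 9.783 × 10^7 = 6.15824 × 10^13 m³/s²
GM ≈ 6.158 × 10^13 m³/s²

Final answer: GM = 6.158 × 10^13 m³/s²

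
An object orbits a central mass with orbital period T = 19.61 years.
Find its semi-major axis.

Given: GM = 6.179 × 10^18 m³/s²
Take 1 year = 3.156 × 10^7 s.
T = 19.61 years = 6.18892 × 10^8 s
GM = 6.179 × 10^18 m³/s²
Kepler's third law: a³ = GM T² / (4π²)
T² = 3.83027 × 10^17 s²
a³ = (6.179 × 10^18) × (3.83027 × 10^17) / (4π²) = 5.99498 × 10^34 m³
a = (a³)^(1/3) = 3.91378 × 10^11 m ≈ 391.4 Gm

Final answer: 391.4 Gm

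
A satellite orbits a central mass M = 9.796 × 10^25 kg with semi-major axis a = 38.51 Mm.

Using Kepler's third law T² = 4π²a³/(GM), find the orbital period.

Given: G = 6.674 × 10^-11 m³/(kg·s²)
M = 9.796 × 10^25 kg
GM = G × M = 6.674 × 10^-11 × 9.796 × 10^25 = 6.53785 × 10^15 m³/s²
a = 38.51 Mm = 3.851 × 10^7 m
a³ = 5.71111 × 10^22 m³
T = 2π √(a³/GM) = 2π √((5.71111 × 10^22) / (6.53785 × 10^15)) = 2π × 2955.58 s
T = 18570.5 s ≈ 5.158 hours

Final answer: 5.158 hours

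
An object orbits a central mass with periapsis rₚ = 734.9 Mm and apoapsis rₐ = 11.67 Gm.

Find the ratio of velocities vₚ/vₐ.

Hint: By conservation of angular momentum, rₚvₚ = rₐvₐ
rₚ = 734.9 Mm = 7.349 × 10^8 m
rₐ = 11.67 Gm = 1.167 × 10^10 m
rₚvₚ = rₐvₐ  ⇒  vₚ/vₐ = rₐ/rₚ
vₚ/vₐ = (1.167 × 10^10) / (7.349 × 10^8) = 15.8797

Final answer: vₚ/vₐ = 15.88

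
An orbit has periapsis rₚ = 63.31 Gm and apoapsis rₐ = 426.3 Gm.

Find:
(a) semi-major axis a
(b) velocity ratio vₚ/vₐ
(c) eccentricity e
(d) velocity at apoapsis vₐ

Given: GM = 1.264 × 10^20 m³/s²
rₚ = 63.31 Gm = 6.331 × 10^10 m
rₐ = 426.3 Gm = 4.263 × 10^11 m
GM = 1.264 × 10^20 m³/s²
a = (rₚ + rₐ)/2 = 2.44805 × 10^11 m
e = (rₐ − rₚ)/(rₐ + rₚ) = (3.6299 × 10^11) / (4.8961 × 10^11) = 0.741386
(a) a = 2.44805 × 10^11 m ≈ 244.8 Gm
(b) vₚ/vₐ = rₐ/rₚ (angular momentum) = (4.263 × 10^11) / (6.331 × 10^10) = 6.73353 ≈ 6.734
(c) e = 0.741386 ≈ 0.7414
(d) vₐ² = GM (2/rₐ − 1/a) = 1.264 × 10^20 × (4.69153 × 10^-12 − 4.08488 × 10^-12) = 7.66803 × 10^7 m²/s²;  vₐ = 8756.73 m/s ≈ 8.757 km/s

Final answer:
(a) semi-major axis a = 244.8 Gm
(b) velocity ratio vₚ/vₐ = 6.734
(c) eccentricity e = 0.7414
(d) velocity at apoapsis vₐ = 8.757 km/s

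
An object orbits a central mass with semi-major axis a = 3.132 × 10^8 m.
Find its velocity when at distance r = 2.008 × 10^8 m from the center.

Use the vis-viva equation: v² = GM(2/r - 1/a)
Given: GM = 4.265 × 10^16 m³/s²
a = 3.132 × 10^8 m
r = 2.008 × 10^8 m
GM = 4.265 × 10^16 m³/s²
2/r − 1/a = 9.96016 × 10^-9 − 3.19285 × 10^-9 = 6.76731 × 10^-9 m⁻¹
v² = GM (2/r − 1/a) = 2.88626 × 10^8 m²/s²
v = 16989 m/s ≈ 16.99 km/s

Final answer: 16.99 km/s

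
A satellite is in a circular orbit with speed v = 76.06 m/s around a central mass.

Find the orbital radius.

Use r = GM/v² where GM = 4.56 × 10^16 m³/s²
v = 76.06 m/s
GM = 4.56 × 10^16 m³/s²
v² = 5785.12 m²/s²
r = GM/v² = (4.56 × 10^16) / 5785.12 = 7.88229 × 10^12 m ≈ 7.882 × 10^12 m

Final answer: 7.882 × 10^12 m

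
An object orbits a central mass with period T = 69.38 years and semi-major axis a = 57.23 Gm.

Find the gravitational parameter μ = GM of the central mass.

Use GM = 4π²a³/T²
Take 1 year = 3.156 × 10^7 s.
T = 69.38 years = 2.18963 × 10^9 s
a = 57.23 Gm = 5.723 × 10^10 m
a³ = 1.87444 × 10^32 m³
T² = 4.79449 × 10^18 s²
GM = 4π² × (1.87444 × 10^32) / (4.79449 × 10^18) = 1.54344 × 10^15 m³/s²
GM ≈ 1.543 × 10^15 m³/s²

Final answer: GM = 1.543 × 10^15 m³/s²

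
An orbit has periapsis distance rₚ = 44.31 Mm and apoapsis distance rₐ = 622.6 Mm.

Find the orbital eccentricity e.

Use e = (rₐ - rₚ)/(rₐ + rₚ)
rₚ = 44.31 Mm = 4.431 × 10^7 m
rₐ = 622.6 Mm = 6.226 × 10^8 m
rₐ − rₚ = 5.7829 × 10^8 m
rₐ + rₚ = 6.6691 × 10^8 m
e = (rₐ − rₚ)/(rₐ + rₚ) = 0.867119

Final answer: e = 0.8671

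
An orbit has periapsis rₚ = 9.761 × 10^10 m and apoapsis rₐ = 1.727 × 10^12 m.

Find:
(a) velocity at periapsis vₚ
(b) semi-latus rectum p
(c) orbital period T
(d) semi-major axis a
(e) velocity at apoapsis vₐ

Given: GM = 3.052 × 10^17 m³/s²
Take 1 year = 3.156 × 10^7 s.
rₚ = 9.761 × 10^10 m
rₐ = 1.727 × 10^12 m
GM = 3.052 × 10^17 m³/s²
a = (rₚ + rₐ)/2 = 9.12305 × 10^11 m
e = (rₐ − rₚ)/(rₐ + rₚ) = (1.62939 × 10^12) / (1.82461 × 10^12) = 0.893007
(a) vₚ² = GM (2/rₚ − 1/a) = 3.052 × 10^17 × (2.04897 × 10^-11 − 1.09612 × 10^-12) = 5.91892 × 10^6 m²/s²;  vₚ = 2432.88 m/s ≈ 2.433 km/s
(b) 1 − e² = 0.202538;  p = a(1 − e²) = 9.12305 × 10^11 × 0.202538 = 1.84776 × 10^11 m ≈ 1.848 × 10^11 m
(c) a³ = 7.59312 × 10^35 m³;  T = 2π √(a³/GM) = 2π × 1.57731 × 10^9 s = 9.91055 × 10^9 s ≈ 314 years
(d) a = 9.12305 × 10^11 m ≈ 9.123 × 10^11 m
(e) vₐ² = GM (2/rₐ − 1/a) = 3.052 × 10^17 × (1.15808 × 10^-12 − 1.09612 × 10^-12) = 18908 m²/s²;  vₐ = 137.506 m/s ≈ 137.5 m/s

Final answer:
(a) velocity at periapsis vₚ = 2.433 km/s
(b) semi-latus rectum p = 1.848 × 10^11 m
(c) orbital period T = 314 years
(d) semi-major axis a = 9.123 × 10^11 m
(e) velocity at apoapsis vₐ = 137.5 m/s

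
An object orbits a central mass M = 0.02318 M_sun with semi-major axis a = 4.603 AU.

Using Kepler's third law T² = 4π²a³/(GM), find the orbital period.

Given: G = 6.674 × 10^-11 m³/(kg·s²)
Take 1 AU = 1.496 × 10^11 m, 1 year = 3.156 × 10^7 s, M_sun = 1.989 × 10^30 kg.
M = 0.02318 M_sun = 4.6105 × 10^28 kg
GM = G × M = 6.674 × 10^-11 × 4.6105 × 10^28 = 3.07705 × 10^18 m³/s²
a = 4.603 AU = 6.88609 × 10^11 m
a³ = 3.26526 × 10^35 m³
T = 2π √(a³/GM) = 2π √((3.26526 × 10^35) / (3.07705 × 10^18)) = 2π × 3.25755 × 10^8 s
T = 2.04678 × 10^9 s ≈ 64.85 years

Final answer: 64.85 years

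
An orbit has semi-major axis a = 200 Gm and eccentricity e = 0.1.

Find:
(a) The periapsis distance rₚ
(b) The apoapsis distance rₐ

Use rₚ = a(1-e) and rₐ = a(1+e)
a = 200 Gm = 2 × 10^11 m
e = 0.1:  1 − e = 0.9,  1 + e = 1.1
(a) rₚ = a(1 − e) = 2 × 10^11 m × 0.9 = 1.8 × 10^11 m ≈ 180 Gm
(b) rₐ = a(1 + e) = 2 × 10^11 m × 1.1 = 2.2 × 10^11 m ≈ 220 Gm

Final answer:
(a) rₚ = 180 Gm
(b) rₐ = 220 Gm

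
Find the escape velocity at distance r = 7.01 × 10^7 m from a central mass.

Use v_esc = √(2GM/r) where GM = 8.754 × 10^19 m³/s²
r = 7.01 × 10^7 m
GM = 8.754 × 10^19 m³/s²
2GM/r = 2 × (8.754 × 10^19) / (7.01 × 10^7) = 2.49757 × 10^12 m²/s²
v_esc = √(2GM/r) = 1.58037 × 10^6 m/s ≈ 1580 km/s

Final answer: 1580 km/s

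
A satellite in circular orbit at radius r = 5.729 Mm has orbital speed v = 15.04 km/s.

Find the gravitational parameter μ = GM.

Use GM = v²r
r = 5.729 Mm = 5.729 × 10^6 m
v = 15.04 km/s = 15040 m/s
v² = 2.26202 × 10^8 m²/s²
GM = v²r = 2.26202 × 10^8 × 5.729 × 10^6 = 1.29591 × 10^15 m³/s²
GM ≈ 1.296 × 10^15 m³/s²

Final answer: GM = 1.296 × 10^15 m³/s²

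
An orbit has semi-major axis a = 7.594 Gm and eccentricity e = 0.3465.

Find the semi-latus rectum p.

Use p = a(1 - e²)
a = 7.594 Gm = 7.594 × 10^9 m
e = 0.3465,  e² = 0.120062,  1 − e² = 0.879938
p = a(1 − e²) = 7.594 × 10^9 m × 0.879938 = 6.68225 × 10^9 m ≈ 6.682 Gm

Final answer: p = 6.682 Gm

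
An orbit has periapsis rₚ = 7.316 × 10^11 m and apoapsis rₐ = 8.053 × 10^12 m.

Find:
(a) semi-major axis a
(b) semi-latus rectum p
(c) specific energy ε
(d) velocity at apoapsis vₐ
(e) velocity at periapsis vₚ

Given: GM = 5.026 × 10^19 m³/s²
rₚ = 7.316 × 10^11 m
rₐ = 8.053 × 10^12 m
GM = 5.026 × 10^19 m³/s²
a = (rₚ + rₐ)/2 = 4.3923 × 10^12 m
e = (rₐ − rₚ)/(rₐ + rₚ) = (7.3214 × 10^12) / (8.7846 × 10^12) = 0.833436
(a) a = 4.3923 × 10^12 m ≈ 4.392 × 10^12 m
(b) 1 − e² = 0.305385;  p = a(1 − e²) = 4.3923 × 10^12 × 0.305385 = 1.34134 × 10^12 m ≈ 1.341 × 10^12 m
(c) 2a = 8.7846 × 10^12 m;  ε = −GM/(2a) = -5.72138 × 10^6 J/kg ≈ -5.721 MJ/kg
(d) vₐ² = GM (2/rₐ − 1/a) = 5.026 × 10^19 × (2.48355 × 10^-13 − 2.27671 × 10^-13) = 1.03955 × 10^6 m²/s²;  vₐ = 1019.58 m/s ≈ 1.02 km/s
(e) vₚ² = GM (2/rₚ − 1/a) = 5.026 × 10^19 × (2.73373 × 10^-12 − 2.27671 × 10^-13) = 1.25955 × 10^8 m²/s²;  vₚ = 11223 m/s ≈ 11.22 km/s

Final answer:
(a) semi-major axis a = 4.392 × 10^12 m
(b) semi-latus rectum p = 1.341 × 10^12 m
(c) specific energy ε = -5.721 MJ/kg
(d) velocity at apoapsis vₐ = 1.02 km/s
(e) velocity at periapsis vₚ = 11.22 km/s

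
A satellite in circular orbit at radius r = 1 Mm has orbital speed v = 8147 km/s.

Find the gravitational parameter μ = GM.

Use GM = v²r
r = 1 Mm = 1 × 10^6 m
v = 8147 km/s = 8.147 × 10^6 m/s
v² = 6.63736 × 10^13 m²/s²
GM = v²r = 6.63736 × 10^13 × 1 × 10^6 = 6.63736 × 10^19 m³/s²
GM ≈ 6.637 × 10^19 m³/s²

Final answer: GM = 6.637 × 10^19 m³/s²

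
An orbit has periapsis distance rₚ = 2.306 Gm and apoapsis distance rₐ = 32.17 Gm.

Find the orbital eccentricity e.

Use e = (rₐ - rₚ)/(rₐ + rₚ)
rₚ = 2.306 Gm = 2.306 × 10^9 m
rₐ = 32.17 Gm = 3.217 × 10^10 m
rₐ − rₚ = 2.9864 × 10^10 m
rₐ + rₚ = 3.4476 × 10^10 m
e = (rₐ − rₚ)/(rₐ + rₚ) = 0.866226

Final answer: e = 0.8662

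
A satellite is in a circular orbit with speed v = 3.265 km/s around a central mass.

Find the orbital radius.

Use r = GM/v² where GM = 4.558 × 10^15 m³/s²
v = 3.265 km/s = 3265 m/s
GM = 4.558 × 10^15 m³/s²
v² = 1.06602 × 10^7 m²/s²
r = GM/v² = (4.558 × 10^15) / (1.06602 × 10^7) = 4.27571 × 10^8 m ≈ 427.6 Mm

Final answer: 427.6 Mm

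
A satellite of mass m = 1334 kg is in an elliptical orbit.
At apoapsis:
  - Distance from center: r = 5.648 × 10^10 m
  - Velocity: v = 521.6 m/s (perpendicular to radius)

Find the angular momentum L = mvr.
r = 5.648 × 10^10 m
v = 521.6 m/s
vr = 521.6 × 5.648 × 10^10 = 2.946 × 10^13 m²/s
L = m × vr = 1334 × 2.946 × 10^13 = 3.92996 × 10^16 kg·m²/s ≈ 3.93 × 10^16 kg·m²/s

Final answer: L = 3.93 × 10^16 kg·m²/s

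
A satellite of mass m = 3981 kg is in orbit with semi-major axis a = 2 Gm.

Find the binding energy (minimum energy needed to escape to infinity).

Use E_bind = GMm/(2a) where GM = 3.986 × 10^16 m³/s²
a = 2 Gm = 2 × 10^9 m
GM = 3.986 × 10^16 m³/s²
m = 3981 kg
GMm = 3.986 × 10^16 × 3981 = 1.58683 × 10^20 m³·kg/s²
2a = 4 × 10^9 m
E_bind = GMm/(2a) = 3.96707 × 10^10 J ≈ 39.67 GJ

Final answer: 39.67 GJ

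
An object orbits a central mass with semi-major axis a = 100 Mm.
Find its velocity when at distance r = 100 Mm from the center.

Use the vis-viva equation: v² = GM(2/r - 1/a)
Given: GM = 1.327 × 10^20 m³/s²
a = 100 Mm = 1 × 10^8 m
r = 100 Mm = 1 × 10^8 m
GM = 1.327 × 10^20 m³/s²
2/r − 1/a = 2 × 10^-8 − 1 × 10^-8 = 1 × 10^-8 m⁻¹
v² = GM (2/r − 1/a) = 1.327 × 10^12 m²/s²
v = 1.15195 × 10^6 m/s ≈ 1152 km/s

Final answer: 1152 km/s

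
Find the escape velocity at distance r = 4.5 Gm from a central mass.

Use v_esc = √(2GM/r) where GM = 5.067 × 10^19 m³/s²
r = 4.5 Gm = 4.5 × 10^9 m
GM = 5.067 × 10^19 m³/s²
2GM/r = 2 × (5.067 × 10^19) / (4.5 × 10^9) = 2.252 × 10^10 m²/s²
v_esc = √(2GM/r) = 150067 m/s ≈ 150.1 km/s

Final answer: 150.1 km/s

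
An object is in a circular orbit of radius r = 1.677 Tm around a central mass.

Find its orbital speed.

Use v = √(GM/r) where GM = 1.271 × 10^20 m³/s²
r = 1.677 Tm = 1.677 × 10^12 m
GM = 1.271 × 10^20 m³/s²
GM/r = (1.271 × 10^20) / (1.677 × 10^12) = 7.57901 × 10^7 m²/s²
v = √(GM/r) = 8705.75 m/s ≈ 8.706 km/s

Final answer: 8.706 km/s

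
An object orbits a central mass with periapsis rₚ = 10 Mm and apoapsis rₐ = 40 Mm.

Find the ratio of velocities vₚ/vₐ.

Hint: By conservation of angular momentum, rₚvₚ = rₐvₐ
rₚ = 10 Mm = 1 × 10^7 m
rₐ = 40 Mm = 4 × 10^7 m
rₚvₚ = rₐvₐ  ⇒  vₚ/vₐ = rₐ/rₚ
vₚ/vₐ = (4 × 10^7) / (1 × 10^7) = 4

Final answer: vₚ/vₐ = 4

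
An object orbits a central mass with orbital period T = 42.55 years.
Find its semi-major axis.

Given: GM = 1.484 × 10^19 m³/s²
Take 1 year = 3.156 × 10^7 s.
T = 42.55 years = 1.34288 × 10^9 s
GM = 1.484 × 10^19 m³/s²
Kepler's third law: a³ = GM T² / (4π²)
T² = 1.80332 × 10^18 s²
a³ = (1.484 × 10^19) × (1.80332 × 10^18) / (4π²) = 6.77871 × 10^35 m³
a = (a³)^(1/3) = 8.78447 × 10^11 m ≈ 878.4 Gm

Final answer: 878.4 Gm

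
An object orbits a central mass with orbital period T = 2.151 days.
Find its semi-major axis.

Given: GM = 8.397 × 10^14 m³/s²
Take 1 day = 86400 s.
T = 2.151 days = 185846 s
GM = 8.397 × 10^14 m³/s²
Kepler's third law: a³ = GM T² / (4π²)
T² = 3.45389 × 10^10 s²
a³ = (8.397 × 10^14) × (3.45389 × 10^10) / (4π²) = 7.34637 × 10^23 m³
a = (a³)^(1/3) = 9.02314 × 10^7 m ≈ 9.023 × 10^7 m

Final answer: 9.023 × 10^7 m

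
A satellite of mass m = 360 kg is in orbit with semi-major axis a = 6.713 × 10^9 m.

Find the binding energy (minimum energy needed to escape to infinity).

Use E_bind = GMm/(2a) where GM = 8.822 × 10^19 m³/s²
a = 6.713 × 10^9 m
GM = 8.822 × 10^19 m³/s²
m = 360 kg
GMm = 8.822 × 10^19 × 360 = 3.17592 × 10^22 m³·kg/s²
2a = 1.3426 × 10^10 m
E_bind = GMm/(2a) = 2.3655 × 10^12 J ≈ 2.365 TJ

Final answer: 2.365 TJ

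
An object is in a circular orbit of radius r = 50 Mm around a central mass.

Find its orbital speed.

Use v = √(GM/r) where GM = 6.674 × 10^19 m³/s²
r = 50 Mm = 5 × 10^7 m
GM = 6.674 × 10^19 m³/s²
GM/r = (6.674 × 10^19) / (5 × 10^7) = 1.3348 × 10^12 m²/s²
v = √(GM/r) = 1.15534 × 10^6 m/s ≈ 1155 km/s

Final answer: 1155 km/s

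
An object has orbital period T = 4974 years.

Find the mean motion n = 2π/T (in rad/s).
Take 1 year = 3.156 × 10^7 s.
T = 4974 years = 1.56979 × 10^11 s
n = 2π / (1.56979 × 10^11 s) = 4.00255 × 10^-11 rad/s ≈ 4.003 × 10^-11 rad/s

Final answer: n = 4.003 × 10^-11 rad/s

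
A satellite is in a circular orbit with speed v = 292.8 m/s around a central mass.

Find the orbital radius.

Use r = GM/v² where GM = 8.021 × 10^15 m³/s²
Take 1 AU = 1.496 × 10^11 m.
v = 292.8 m/s
GM = 8.021 × 10^15 m³/s²
v² = 85731.8 m²/s²
r = GM/v² = (8.021 × 10^15) / 85731.8 = 9.35592 × 10^10 m ≈ 0.6254 AU

Final answer: 0.6254 AU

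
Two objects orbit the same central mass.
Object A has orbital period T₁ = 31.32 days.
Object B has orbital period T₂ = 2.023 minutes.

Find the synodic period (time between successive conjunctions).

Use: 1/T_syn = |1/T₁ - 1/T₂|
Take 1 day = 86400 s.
T₁ = 31.32 days = 2.70605 × 10^6 s
T₂ = 2.023 minutes = 121.38 s
1/T₁ = 3.69543 × 10^-7 s⁻¹
1/T₂ = 0.00823859 s⁻¹
|1/T₁ − 1/T₂| = 0.00823822 s⁻¹
T_syn = 1 / |1/T₁ − 1/T₂| = 121.385 s ≈ 2.023 minutes

Final answer: T_syn = 2.023 minutes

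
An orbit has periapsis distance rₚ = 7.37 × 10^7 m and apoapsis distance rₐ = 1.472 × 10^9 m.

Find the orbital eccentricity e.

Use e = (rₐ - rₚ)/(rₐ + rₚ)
rₚ = 7.37 × 10^7 m
rₐ = 1.472 × 10^9 m
rₐ − rₚ = 1.3983 × 10^9 m
rₐ + rₚ = 1.5457 × 10^9 m
e = (rₐ − rₚ)/(rₐ + rₚ) = 0.904639

Final answer: e = 0.9046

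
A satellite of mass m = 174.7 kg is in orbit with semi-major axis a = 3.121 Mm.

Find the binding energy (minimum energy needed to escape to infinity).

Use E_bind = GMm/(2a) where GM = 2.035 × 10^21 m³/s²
a = 3.121 Mm = 3.121 × 10^6 m
GM = 2.035 × 10^21 m³/s²
m = 174.7 kg
GMm = 2.035 × 10^21 × 174.7 = 3.55515 × 10^23 m³·kg/s²
2a = 6.242 × 10^6 m
E_bind = GMm/(2a) = 5.69552 × 10^16 J ≈ 56.96 PJ

Final answer: 56.96 PJ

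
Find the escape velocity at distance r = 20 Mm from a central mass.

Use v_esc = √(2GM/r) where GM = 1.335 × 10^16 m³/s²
r = 20 Mm = 2 × 10^7 m
GM = 1.335 × 10^16 m³/s²
2GM/r = 2 × (1.335 × 10^16) / (2 × 10^7) = 1.335 × 10^9 m²/s²
v_esc = √(2GM/r) = 36537.7 m/s ≈ 36.54 km/s

Final answer: 36.54 km/s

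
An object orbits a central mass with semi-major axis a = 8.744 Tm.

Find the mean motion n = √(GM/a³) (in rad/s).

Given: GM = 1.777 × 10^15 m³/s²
a = 8.744 Tm = 8.744 × 10^12 m
GM = 1.777 × 10^15 m³/s²
a³ = 6.68545 × 10^38 m³
GM/a³ = (1.777 × 10^15) / (6.68545 × 10^38) = 2.65801 × 10^-24 s⁻²
n = √(GM/a³) = 1.63034 × 10^-12 rad/s ≈ 1.63 × 10^-12 rad/s

Final answer: n = 1.63 × 10^-12 rad/s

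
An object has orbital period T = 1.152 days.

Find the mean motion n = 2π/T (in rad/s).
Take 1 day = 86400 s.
T = 1.152 days = 99532.8 s
n = 2π / 99532.8 s = 6.31268 × 10^-5 rad/s ≈ 6.313 × 10^-5 rad/s

Final answer: n = 6.313 × 10^-5 rad/s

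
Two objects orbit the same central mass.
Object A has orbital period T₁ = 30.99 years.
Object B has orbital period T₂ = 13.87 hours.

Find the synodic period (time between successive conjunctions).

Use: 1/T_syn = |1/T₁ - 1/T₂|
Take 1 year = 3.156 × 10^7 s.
T₁ = 30.99 years = 9.78044 × 10^8 s
T₂ = 13.87 hours = 49932 s
1/T₁ = 1.02245 × 10^-9 s⁻¹
1/T₂ = 2.00272 × 10^-5 s⁻¹
|1/T₁ − 1/T₂| = 2.00262 × 10^-5 s⁻¹
T_syn = 1 / |1/T₁ − 1/T₂| = 49934.5 s ≈ 13.87 hours

Final answer: T_syn = 13.87 hours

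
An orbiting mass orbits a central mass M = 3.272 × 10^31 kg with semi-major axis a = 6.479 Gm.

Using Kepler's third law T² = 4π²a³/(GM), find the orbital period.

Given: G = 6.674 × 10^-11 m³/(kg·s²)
M = 3.272 × 10^31 kg
GM = G × M = 6.674 × 10^-11 × 3.272 × 10^31 = 2.18373 × 10^21 m³/s²
a = 6.479 Gm = 6.479 × 10^9 m
a³ = 2.71972 × 10^29 m³
T = 2π √(a³/GM) = 2π √((2.71972 × 10^29) / (2.18373 × 10^21)) = 2π × 11159.9 s
T = 70120 s ≈ 19.48 hours

Final answer: 19.48 hours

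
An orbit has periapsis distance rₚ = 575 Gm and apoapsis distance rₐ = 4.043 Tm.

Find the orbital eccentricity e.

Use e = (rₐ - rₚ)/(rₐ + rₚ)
rₚ = 575 Gm = 5.75 × 10^11 m
rₐ = 4.043 Tm = 4.043 × 10^12 m
rₐ − rₚ = 3.468 × 10^12 m
rₐ + rₚ = 4.618 × 10^12 m
e = (rₐ − rₚ)/(rₐ + rₚ) = 0.750974

Final answer: e = 0.751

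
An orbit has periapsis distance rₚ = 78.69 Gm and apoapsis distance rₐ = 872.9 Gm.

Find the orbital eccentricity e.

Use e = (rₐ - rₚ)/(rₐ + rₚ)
rₚ = 78.69 Gm = 7.869 × 10^10 m
rₐ = 872.9 Gm = 8.729 × 10^11 m
rₐ − rₚ = 7.9421 × 10^11 m
rₐ + rₚ = 9.5159 × 10^11 m
e = (rₐ − rₚ)/(rₐ + rₚ) = 0.834614

Final answer: e = 0.8346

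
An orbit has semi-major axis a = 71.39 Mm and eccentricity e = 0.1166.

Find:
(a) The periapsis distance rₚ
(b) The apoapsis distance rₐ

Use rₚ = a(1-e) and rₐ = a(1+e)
a = 71.39 Mm = 7.139 × 10^7 m
e = 0.1166:  1 − e = 0.8834,  1 + e = 1.1166
(a) rₚ = a(1 − e) = 7.139 × 10^7 m × 0.8834 = 6.30659 × 10^7 m ≈ 63.07 Mm
(b) rₐ = a(1 + e) = 7.139 × 10^7 m × 1.1166 = 7.97141 × 10^7 m ≈ 79.71 Mm

Final answer:
(a) rₚ = 63.07 Mm
(b) rₐ = 79.71 Mm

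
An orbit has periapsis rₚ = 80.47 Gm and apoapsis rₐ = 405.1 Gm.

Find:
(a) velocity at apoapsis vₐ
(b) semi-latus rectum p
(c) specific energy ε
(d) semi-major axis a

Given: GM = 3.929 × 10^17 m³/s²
rₚ = 80.47 Gm = 8.047 × 10^10 m
rₐ = 405.1 Gm = 4.051 × 10^11 m
GM = 3.929 × 10^17 m³/s²
a = (rₚ + rₐ)/2 = 2.42785 × 10^11 m
e = (rₐ − rₚ)/(rₐ + rₚ) = (3.2463 × 10^11) / (4.8557 × 10^11) = 0.668554
(a) vₐ² = GM (2/rₐ − 1/a) = 3.929 × 10^17 × (4.93705 × 10^-12 − 4.11887 × 10^-12) = 321464 m²/s²;  vₐ = 566.978 m/s ≈ 567 m/s
(b) 1 − e² = 0.553035;  p = a(1 − e²) = 2.42785 × 10^11 × 0.553035 = 1.34269 × 10^11 m ≈ 134.3 Gm
(c) 2a = 4.8557 × 10^11 m;  ε = −GM/(2a) = -809152 J/kg ≈ -809.2 kJ/kg
(d) a = 2.42785 × 10^11 m ≈ 242.8 Gm

Final answer:
(a) velocity at apoapsis vₐ = 567 m/s
(b) semi-latus rectum p = 134.3 Gm
(c) specific energy ε = -809.2 kJ/kg
(d) semi-major axis a = 242.8 Gm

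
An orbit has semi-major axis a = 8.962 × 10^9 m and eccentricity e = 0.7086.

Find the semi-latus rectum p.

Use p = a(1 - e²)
a = 8.962 × 10^9 m
e = 0.7086,  e² = 0.502114,  1 − e² = 0.497886
p = a(1 − e²) = 8.962 × 10^9 m × 0.497886 = 4.46205 × 10^9 m ≈ 4.462 × 10^9 m

Final answer: p = 4.462 × 10^9 m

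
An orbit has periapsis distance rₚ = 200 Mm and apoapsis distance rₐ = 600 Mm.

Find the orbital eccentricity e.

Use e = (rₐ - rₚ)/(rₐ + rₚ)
rₚ = 200 Mm = 2 × 10^8 m
rₐ = 600 Mm = 6 × 10^8 m
rₐ − rₚ = 4 × 10^8 m
rₐ + rₚ = 8 × 10^8 m
e = (rₐ − rₚ)/(rₐ + rₚ) = 0.5

Final answer: e = 0.5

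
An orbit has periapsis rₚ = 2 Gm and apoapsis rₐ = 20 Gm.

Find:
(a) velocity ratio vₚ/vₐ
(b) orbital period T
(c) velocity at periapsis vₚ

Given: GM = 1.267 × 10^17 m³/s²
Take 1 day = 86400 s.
rₚ = 2 Gm = 2 × 10^9 m
rₐ = 20 Gm = 2 × 10^10 m
GM = 1.267 × 10^17 m³/s²
a = (rₚ + rₐ)/2 = 1.1 × 10^10 m
e = (rₐ − rₚ)/(rₐ + rₚ) = (1.8 × 10^10) / (2.2 × 10^10) = 0.818182
(a) vₚ/vₐ = rₐ/rₚ (angular momentum) = (2 × 10^10) / (2 × 10^9) = 10 ≈ 10
(b) a³ = 1.331 × 10^30 m³;  T = 2π √(a³/GM) = 2π × 3.24116 × 10^6 s = 2.03648 × 10^7 s ≈ 235.7 days
(c) vₚ² = GM (2/rₚ − 1/a) = 1.267 × 10^17 × (1 × 10^-9 − 9.09091 × 10^-11) = 1.15182 × 10^8 m²/s²;  vₚ = 10732.3 m/s ≈ 10.73 km/s

Final answer:
(a) velocity ratio vₚ/vₐ = 10
(b) orbital period T = 235.7 days
(c) velocity at periapsis vₚ = 10.73 km/s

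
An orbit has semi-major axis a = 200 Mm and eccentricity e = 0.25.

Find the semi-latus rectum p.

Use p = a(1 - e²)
a = 200 Mm = 2 × 10^8 m
e = 0.25,  e² = 0.0625,  1 − e² = 0.9375
p = a(1 − e²) = 2 × 10^8 m × 0.9375 = 1.875 × 10^8 m ≈ 187.5 Mm

Final answer: p = 187.5 Mm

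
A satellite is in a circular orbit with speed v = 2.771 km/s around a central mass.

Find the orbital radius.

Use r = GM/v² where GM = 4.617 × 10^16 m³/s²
v = 2.771 km/s = 2771 m/s
GM = 4.617 × 10^16 m³/s²
v² = 7.67844 × 10^6 m²/s²
r = GM/v² = (4.617 × 10^16) / (7.67844 × 10^6) = 6.01294 × 10^9 m ≈ 6.013 Gm

Final answer: 6.013 Gm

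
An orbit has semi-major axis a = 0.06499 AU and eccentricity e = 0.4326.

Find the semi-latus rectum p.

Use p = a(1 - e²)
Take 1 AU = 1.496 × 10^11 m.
a = 0.06499 AU = 9.7225 × 10^9 m
e = 0.4326,  e² = 0.187143,  1 − e² = 0.812857
p = a(1 − e²) = 9.7225 × 10^9 m × 0.812857 = 7.90301 × 10^9 m ≈ 0.05283 AU

Final answer: p = 0.05283 AU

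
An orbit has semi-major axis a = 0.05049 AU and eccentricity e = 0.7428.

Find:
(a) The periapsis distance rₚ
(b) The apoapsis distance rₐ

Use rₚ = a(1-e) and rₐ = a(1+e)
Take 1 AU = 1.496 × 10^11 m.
a = 0.05049 AU = 7.5533 × 10^9 m
e = 0.7428:  1 − e = 0.2572,  1 + e = 1.7428
(a) rₚ = a(1 − e) = 7.5533 × 10^9 m × 0.2572 = 1.94271 × 10^9 m ≈ 0.01299 AU
(b) rₐ = a(1 + e) = 7.5533 × 10^9 m × 1.7428 = 1.31639 × 10^10 m ≈ 0.08799 AU

Final answer:
(a) rₚ = 0.01299 AU
(b) rₐ = 0.08799 AU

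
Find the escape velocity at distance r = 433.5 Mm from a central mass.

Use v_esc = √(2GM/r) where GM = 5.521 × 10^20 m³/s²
r = 433.5 Mm = 4.335 × 10^8 m
GM = 5.521 × 10^20 m³/s²
2GM/r = 2 × (5.521 × 10^20) / (4.335 × 10^8) = 2.54717 × 10^12 m²/s²
v_esc = √(2GM/r) = 1.59599 × 10^6 m/s ≈ 1596 km/s

Final answer: 1596 km/s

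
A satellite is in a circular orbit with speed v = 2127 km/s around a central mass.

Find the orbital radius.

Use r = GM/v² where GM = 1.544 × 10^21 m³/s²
v = 2127 km/s = 2.127 × 10^6 m/s
GM = 1.544 × 10^21 m³/s²
v² = 4.52413 × 10^12 m²/s²
r = GM/v² = (1.544 × 10^21) / (4.52413 × 10^12) = 3.41281 × 10^8 m ≈ 341.3 Mm

Final answer: 341.3 Mm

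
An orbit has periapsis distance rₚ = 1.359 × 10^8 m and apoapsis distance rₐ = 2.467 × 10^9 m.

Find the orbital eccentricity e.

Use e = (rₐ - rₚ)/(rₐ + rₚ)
rₚ = 1.359 × 10^8 m
rₐ = 2.467 × 10^9 m
rₐ − rₚ = 2.3311 × 10^9 m
rₐ + rₚ = 2.6029 × 10^9 m
e = (rₐ − rₚ)/(rₐ + rₚ) = 0.895578

Final answer: e = 0.8956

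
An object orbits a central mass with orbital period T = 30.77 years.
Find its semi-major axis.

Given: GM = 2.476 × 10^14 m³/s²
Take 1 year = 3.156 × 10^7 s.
T = 30.77 years = 9.71101 × 10^8 s
GM = 2.476 × 10^14 m³/s²
Kepler's third law: a³ = GM T² / (4π²)
T² = 9.43038 × 10^17 s²
a³ = (2.476 × 10^14) × (9.43038 × 10^17) / (4π²) = 5.91453 × 10^30 m³
a = (a³)^(1/3) = 1.80845 × 10^10 m ≈ 18.08 Gm

Final answer: 18.08 Gm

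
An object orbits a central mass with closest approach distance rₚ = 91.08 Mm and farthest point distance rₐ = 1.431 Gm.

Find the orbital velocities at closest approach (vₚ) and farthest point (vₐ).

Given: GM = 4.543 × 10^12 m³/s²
rₚ = 91.08 Mm = 9.108 × 10^7 m
rₐ = 1.431 Gm = 1.431 × 10^9 m
GM = 4.543 × 10^12 m³/s²
a = (rₚ + rₐ)/2 = 7.6104 × 10^8 m
Vis-viva: v² = GM (2/r − 1/a)
vₚ² = 4.543 × 10^12 × (2.19587 × 10^-8 − 1.31399 × 10^-9) = 93789 m²/s²
vₚ = 306.25 m/s ≈ 306.2 m/s
vₐ² = 4.543 × 10^12 × (1.39762 × 10^-9 − 1.31399 × 10^-9) = 379.943 m²/s²
vₐ = 19.4921 m/s ≈ 19.49 m/s

Final answer: vₚ = 306.2 m/s, vₐ = 19.49 m/s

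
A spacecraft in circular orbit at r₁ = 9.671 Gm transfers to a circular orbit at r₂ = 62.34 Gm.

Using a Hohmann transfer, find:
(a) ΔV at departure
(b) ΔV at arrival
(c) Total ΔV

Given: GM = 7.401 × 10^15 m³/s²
r₁ = 9.671 Gm = 9.671 × 10^9 m
r₂ = 62.34 Gm = 6.234 × 10^10 m
GM = 7.401 × 10^15 m³/s²
Transfer ellipse: a_t = (r₁ + r₂)/2 = 3.60055 × 10^10 m
Circular speed at r₁: v₁ = √(GM/r₁) = 874.801 m/s
Transfer speed at r₁ (periapsis): v₁ₜ = √(GM(2/r₁ − 1/a_t)) = 1151.09 m/s
(a) ΔV₁ = v₁ₜ − v₁ = 276.286 m/s ≈ 276.3 m/s
Circular speed at r₂: v₂ = √(GM/r₂) = 344.558 m/s
Transfer speed at r₂ (apoapsis): v₂ₜ = √(GM(2/r₂ − 1/a_t)) = 178.572 m/s
(b) ΔV₂ = v₂ − v₂ₜ = 165.986 m/s ≈ 166 m/s
(c) ΔV_total = ΔV₁ + ΔV₂ = 442.272 m/s ≈ 442.3 m/s

Final answer:
(a) ΔV₁ = 276.3 m/s
(b) ΔV₂ = 166 m/s
(c) ΔV_total = 442.3 m/s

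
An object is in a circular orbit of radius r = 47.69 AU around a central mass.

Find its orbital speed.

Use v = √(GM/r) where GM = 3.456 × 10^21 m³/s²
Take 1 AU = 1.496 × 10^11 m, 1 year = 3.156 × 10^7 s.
r = 47.69 AU = 7.13442 × 10^12 m
GM = 3.456 × 10^21 m³/s²
GM/r = (3.456 × 10^21) / (7.13442 × 10^12) = 4.84412 × 10^8 m²/s²
v = √(GM/r) = 22009.4 m/s ≈ 4.643 AU/year

Final answer: 4.643 AU/year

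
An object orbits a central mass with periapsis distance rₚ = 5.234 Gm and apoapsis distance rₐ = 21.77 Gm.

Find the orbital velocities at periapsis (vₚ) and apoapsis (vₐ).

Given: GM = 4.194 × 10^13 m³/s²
rₚ = 5.234 Gm = 5.234 × 10^9 m
rₐ = 21.77 Gm = 2.177 × 10^10 m
GM = 4.194 × 10^13 m³/s²
a = (rₚ + rₐ)/2 = 1.3502 × 10^10 m
Vis-viva: v² = GM (2/r − 1/a)
vₚ² = 4.194 × 10^13 × (3.82117 × 10^-10 − 7.40631 × 10^-11) = 12919.8 m²/s²
vₚ = 113.665 m/s ≈ 113.7 m/s
vₐ² = 4.194 × 10^13 × (9.18695 × 10^-11 − 7.40631 × 10^-11) = 746.802 m²/s²
vₐ = 27.3277 m/s ≈ 27.33 m/s

Final answer: vₚ = 113.7 m/s, vₐ = 27.33 m/s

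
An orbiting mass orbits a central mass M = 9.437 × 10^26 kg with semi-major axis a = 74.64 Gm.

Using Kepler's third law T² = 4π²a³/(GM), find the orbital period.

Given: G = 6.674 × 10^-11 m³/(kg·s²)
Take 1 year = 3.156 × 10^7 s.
M = 9.437 × 10^26 kg
GM = G × M = 6.674 × 10^-11 × 9.437 × 10^26 = 6.29825 × 10^16 m³/s²
a = 74.64 Gm = 7.464 × 10^10 m
a³ = 4.15829 × 10^32 m³
T = 2π √(a³/GM) = 2π √((4.15829 × 10^32) / (6.29825 × 10^16)) = 2π × 8.12545 × 10^7 s
T = 5.10537 × 10^8 s ≈ 16.18 years

Final answer: 16.18 years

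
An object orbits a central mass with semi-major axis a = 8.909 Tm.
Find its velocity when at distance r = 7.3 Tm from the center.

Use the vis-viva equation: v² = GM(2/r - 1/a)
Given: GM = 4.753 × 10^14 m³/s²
a = 8.909 Tm = 8.909 × 10^12 m
r = 7.3 Tm = 7.3 × 10^12 m
GM = 4.753 × 10^14 m³/s²
2/r − 1/a = 2.73973 × 10^-13 − 1.12246 × 10^-13 = 1.61727 × 10^-13 m⁻¹
v² = GM (2/r − 1/a) = 76.8686 m²/s²
v = 8.76748 m/s ≈ 8.767 m/s

Final answer: 8.767 m/s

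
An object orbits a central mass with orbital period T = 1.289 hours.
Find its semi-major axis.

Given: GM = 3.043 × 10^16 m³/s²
T = 1.289 hours = 4640.4 s
GM = 3.043 × 10^16 m³/s²
Kepler's third law: a³ = GM T² / (4π²)
T² = 2.15333 × 10^7 s²
a³ = (3.043 × 10^16) × (2.15333 × 10^7) / (4π²) = 1.65979 × 10^22 m³
a = (a³)^(1/3) = 2.55085 × 10^7 m ≈ 2.551 × 10^7 m

Final answer: 2.551 × 10^7 m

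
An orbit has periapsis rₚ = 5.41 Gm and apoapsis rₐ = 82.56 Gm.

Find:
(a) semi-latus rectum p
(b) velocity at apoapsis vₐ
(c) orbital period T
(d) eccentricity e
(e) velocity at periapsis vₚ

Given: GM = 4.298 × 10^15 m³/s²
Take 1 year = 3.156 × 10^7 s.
rₚ = 5.41 Gm = 5.41 × 10^9 m
rₐ = 82.56 Gm = 8.256 × 10^10 m
GM = 4.298 × 10^15 m³/s²
a = (rₚ + rₐ)/2 = 4.3985 × 10^10 m
e = (rₐ − rₚ)/(rₐ + rₚ) = (7.715 × 10^10) / (8.797 × 10^10) = 0.877004
(a) 1 − e² = 0.230865;  p = a(1 − e²) = 4.3985 × 10^10 × 0.230865 = 1.01546 × 10^10 m ≈ 10.15 Gm
(b) vₐ² = GM (2/rₐ − 1/a) = 4.298 × 10^15 × (2.42248 × 10^-11 − 2.2735 × 10^-11) = 6403.09 m²/s²;  vₐ = 80.0193 m/s ≈ 80.02 m/s
(c) a³ = 8.50969 × 10^31 m³;  T = 2π √(a³/GM) = 2π × 1.4071 × 10^8 s = 8.84104 × 10^8 s ≈ 28.01 years
(d) e = 0.877004 ≈ 0.877
(e) vₚ² = GM (2/rₚ − 1/a) = 4.298 × 10^15 × (3.69686 × 10^-10 − 2.2735 × 10^-11) = 1.49119 × 10^6 m²/s²;  vₚ = 1221.14 m/s ≈ 1.221 km/s

Final answer:
(a) semi-latus rectum p = 10.15 Gm
(b) velocity at apoapsis vₐ = 80.02 m/s
(c) orbital period T = 28.01 years
(d) eccentricity e = 0.877
(e) velocity at periapsis vₚ = 1.221 km/s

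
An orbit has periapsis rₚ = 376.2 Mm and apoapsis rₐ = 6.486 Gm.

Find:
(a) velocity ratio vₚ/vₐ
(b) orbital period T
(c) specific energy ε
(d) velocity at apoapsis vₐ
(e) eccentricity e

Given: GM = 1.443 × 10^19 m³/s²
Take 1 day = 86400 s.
rₚ = 376.2 Mm = 3.762 × 10^8 m
rₐ = 6.486 Gm = 6.486 × 10^9 m
GM = 1.443 × 10^19 m³/s²
a = (rₚ + rₐ)/2 = 3.4311 × 10^9 m
e = (rₐ − rₚ)/(rₐ + rₚ) = (6.1098 × 10^9) / (6.8622 × 10^9) = 0.890356
(a) vₚ/vₐ = rₐ/rₚ (angular momentum) = (6.486 × 10^9) / (3.762 × 10^8) = 17.2408 ≈ 17.24
(b) a³ = 4.03924 × 10^28 m³;  T = 2π √(a³/GM) = 2π × 52907.5 s = 332427 s ≈ 3.848 days
(c) 2a = 6.8622 × 10^9 m;  ε = −GM/(2a) = -2.10282 × 10^9 J/kg ≈ -2.103 GJ/kg
(d) vₐ² = GM (2/rₐ − 1/a) = 1.443 × 10^19 × (3.08356 × 10^-10 − 2.91452 × 10^-10) = 2.43935 × 10^8 m²/s²;  vₐ = 15618.4 m/s ≈ 15.62 km/s
(e) e = 0.890356 ≈ 0.8904

Final answer:
(a) velocity ratio vₚ/vₐ = 17.24
(b) orbital period T = 3.848 days
(c) specific energy ε = -2.103 GJ/kg
(d) velocity at apoapsis vₐ = 15.62 km/s
(e) eccentricity e = 0.8904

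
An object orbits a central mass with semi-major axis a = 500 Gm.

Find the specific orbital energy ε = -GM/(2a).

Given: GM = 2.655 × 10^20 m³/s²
a = 500 Gm = 5 × 10^11 m
GM = 2.655 × 10^20 m³/s²
2a = 1 × 10^12 m
ε = −GM/(2a) = -2.655 × 10^8 J/kg ≈ -265.5 MJ/kg

Final answer: -265.5 MJ/kg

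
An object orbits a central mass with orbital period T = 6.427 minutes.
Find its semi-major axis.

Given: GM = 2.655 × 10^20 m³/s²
T = 6.427 minutes = 385.62 s
GM = 2.655 × 10^20 m³/s²
Kepler's third law: a³ = GM T² / (4π²)
T² = 148703 s²
a³ = (2.655 × 10^20) × 148703 / (4π²) = 1.00006 × 10^24 m³
a = (a³)^(1/3) = 1.00002 × 10^8 m ≈ 100 Mm

Final answer: 100 Mm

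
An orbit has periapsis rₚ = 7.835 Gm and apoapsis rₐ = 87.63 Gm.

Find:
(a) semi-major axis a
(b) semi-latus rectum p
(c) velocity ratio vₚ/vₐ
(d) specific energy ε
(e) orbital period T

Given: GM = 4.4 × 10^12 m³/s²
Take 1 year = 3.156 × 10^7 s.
rₚ = 7.835 Gm = 7.835 × 10^9 m
rₐ = 87.63 Gm = 8.763 × 10^10 m
GM = 4.4 × 10^12 m³/s²
a = (rₚ + rₐ)/2 = 4.77325 × 10^10 m
e = (rₐ − rₚ)/(rₐ + rₚ) = (7.9795 × 10^10) / (9.5465 × 10^10) = 0.835856
(a) a = 4.77325 × 10^10 m ≈ 47.73 Gm
(b) 1 − e² = 0.301345;  p = a(1 − e²) = 4.77325 × 10^10 × 0.301345 = 1.43839 × 10^10 m ≈ 14.38 Gm
(c) vₚ/vₐ = rₐ/rₚ (angular momentum) = (8.763 × 10^10) / (7.835 × 10^9) = 11.1844 ≈ 11.18
(d) 2a = 9.5465 × 10^10 m;  ε = −GM/(2a) = -46.0902 J/kg ≈ -46.09 J/kg
(e) a³ = 1.08753 × 10^32 m³;  T = 2π √(a³/GM) = 2π × 4.97159 × 10^9 s = 3.12374 × 10^10 s ≈ 989.8 years

Final answer:
(a) semi-major axis a = 47.73 Gm
(b) semi-latus rectum p = 14.38 Gm
(c) velocity ratio vₚ/vₐ = 11.18
(d) specific energy ε = -46.09 J/kg
(e) orbital period T = 989.8 years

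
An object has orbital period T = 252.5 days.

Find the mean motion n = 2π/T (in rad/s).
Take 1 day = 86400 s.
T = 252.5 days = 2.1816 × 10^7 s
n = 2π / (2.1816 × 10^7 s) = 2.88008 × 10^-7 rad/s ≈ 2.88 × 10^-7 rad/s

Final answer: n = 2.88 × 10^-7 rad/s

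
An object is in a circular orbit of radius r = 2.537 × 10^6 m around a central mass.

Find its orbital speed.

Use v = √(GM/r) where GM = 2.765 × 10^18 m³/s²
r = 2.537 × 10^6 m
GM = 2.765 × 10^18 m³/s²
GM/r = (2.765 × 10^18) / (2.537 × 10^6) = 1.08987 × 10^12 m²/s²
v = √(GM/r) = 1.04397 × 10^6 m/s ≈ 1044 km/s

Final answer: 1044 km/s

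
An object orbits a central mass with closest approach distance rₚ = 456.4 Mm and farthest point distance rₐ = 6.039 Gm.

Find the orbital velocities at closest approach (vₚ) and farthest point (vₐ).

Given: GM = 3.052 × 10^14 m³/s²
rₚ = 456.4 Mm = 4.564 × 10^8 m
rₐ = 6.039 Gm = 6.039 × 10^9 m
GM = 3.052 × 10^14 m³/s²
a = (rₚ + rₐ)/2 = 3.2477 × 10^9 m
Vis-viva: v² = GM (2/r − 1/a)
vₚ² = 3.052 × 10^14 × (4.38212 × 10^-9 − 3.0791 × 10^-10) = 1.24345 × 10^6 m²/s²
vₚ = 1115.1 m/s ≈ 1.115 km/s
vₐ² = 3.052 × 10^14 × (3.31181 × 10^-10 − 3.0791 × 10^-10) = 7102.14 m²/s²
vₐ = 84.2742 m/s ≈ 84.27 m/s

Final answer: vₚ = 1.115 km/s, vₐ = 84.27 m/s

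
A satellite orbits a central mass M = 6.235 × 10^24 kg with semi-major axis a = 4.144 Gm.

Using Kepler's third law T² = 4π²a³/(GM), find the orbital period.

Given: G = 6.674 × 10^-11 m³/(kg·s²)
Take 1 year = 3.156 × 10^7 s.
M = 6.235 × 10^24 kg
GM = G × M = 6.674 × 10^-11 × 6.235 × 10^24 = 4.16124 × 10^14 m³/s²
a = 4.144 Gm = 4.144 × 10^9 m
a³ = 7.11638 × 10^28 m³
T = 2π √(a³/GM) = 2π √((7.11638 × 10^28) / (4.16124 × 10^14)) = 2π × 1.30773 × 10^7 s
T = 8.21671 × 10^7 s ≈ 2.604 years

Final answer: 2.604 years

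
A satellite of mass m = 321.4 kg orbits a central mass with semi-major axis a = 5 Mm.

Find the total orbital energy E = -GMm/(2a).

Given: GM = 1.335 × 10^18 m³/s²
a = 5 Mm = 5 × 10^6 m
GM = 1.335 × 10^18 m³/s²
2a = 1 × 10^7 m
GMm = 1.335 × 10^18 × 321.4 = 4.29069 × 10^20 m³·kg/s²
E = −GMm/(2a) = -4.29069 × 10^13 J ≈ -42.91 TJ

Final answer: -42.91 TJ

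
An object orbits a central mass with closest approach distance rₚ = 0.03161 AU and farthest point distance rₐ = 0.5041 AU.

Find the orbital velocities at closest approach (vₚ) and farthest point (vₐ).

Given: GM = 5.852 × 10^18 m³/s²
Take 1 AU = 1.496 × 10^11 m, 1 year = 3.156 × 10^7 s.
rₚ = 0.03161 AU = 4.72886 × 10^9 m
rₐ = 0.5041 AU = 7.54134 × 10^10 m
GM = 5.852 × 10^18 m³/s²
a = (rₚ + rₐ)/2 = 4.00711 × 10^10 m
Vis-viva: v² = GM (2/r − 1/a)
vₚ² = 5.852 × 10^18 × (4.22935 × 10^-10 − 2.49556 × 10^-11) = 2.32898 × 10^9 m²/s²
vₚ = 48259.5 m/s ≈ 10.18 AU/year
vₐ² = 5.852 × 10^18 × (2.65205 × 10^-11 − 2.49556 × 10^-11) = 9.15758 × 10^6 m²/s²
vₐ = 3026.15 m/s ≈ 0.6384 AU/year

Final answer: vₚ = 10.18 AU/year, vₐ = 0.6384 AU/year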